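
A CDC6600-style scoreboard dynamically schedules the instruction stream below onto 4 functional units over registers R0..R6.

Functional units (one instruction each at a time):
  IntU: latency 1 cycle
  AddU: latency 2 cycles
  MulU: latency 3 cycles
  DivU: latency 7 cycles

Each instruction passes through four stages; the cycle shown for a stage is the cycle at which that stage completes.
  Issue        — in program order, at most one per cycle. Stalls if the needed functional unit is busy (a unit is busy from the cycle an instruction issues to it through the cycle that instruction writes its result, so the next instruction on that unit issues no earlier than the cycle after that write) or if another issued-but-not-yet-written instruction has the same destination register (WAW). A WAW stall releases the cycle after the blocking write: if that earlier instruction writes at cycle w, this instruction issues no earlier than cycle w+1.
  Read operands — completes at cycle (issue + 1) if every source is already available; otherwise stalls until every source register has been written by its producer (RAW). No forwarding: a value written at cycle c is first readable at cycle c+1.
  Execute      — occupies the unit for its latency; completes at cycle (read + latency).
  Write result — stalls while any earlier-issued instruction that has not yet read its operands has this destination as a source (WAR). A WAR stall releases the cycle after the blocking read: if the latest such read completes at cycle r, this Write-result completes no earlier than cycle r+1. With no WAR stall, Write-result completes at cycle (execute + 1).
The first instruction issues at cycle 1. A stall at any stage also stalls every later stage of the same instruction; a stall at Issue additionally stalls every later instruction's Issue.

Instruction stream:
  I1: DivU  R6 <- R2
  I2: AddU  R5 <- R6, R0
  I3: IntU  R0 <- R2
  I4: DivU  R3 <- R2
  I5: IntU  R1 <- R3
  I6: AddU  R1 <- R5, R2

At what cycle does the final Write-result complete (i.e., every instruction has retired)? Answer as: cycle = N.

t=1  I1→DivU
t=2  I1 RO · I2→AddU
t=3  I3→IntU
t=4  I3 RO
t=5  I3 EX
t=9  I1 EX
t=10  I1 WR R6
t=11  I2 RO · I4→DivU
t=12  I3 WR R0 · I4 RO
t=13  I2 EX · I5→IntU
t=14  I2 WR R5
t=19  I4 EX
t=20  I4 WR R3
t=21  I5 RO
t=22  I5 EX
t=23  I5 WR R1
t=24  I6→AddU
t=25  I6 RO
t=27  I6 EX
t=28  I6 WR R1

cycle = 28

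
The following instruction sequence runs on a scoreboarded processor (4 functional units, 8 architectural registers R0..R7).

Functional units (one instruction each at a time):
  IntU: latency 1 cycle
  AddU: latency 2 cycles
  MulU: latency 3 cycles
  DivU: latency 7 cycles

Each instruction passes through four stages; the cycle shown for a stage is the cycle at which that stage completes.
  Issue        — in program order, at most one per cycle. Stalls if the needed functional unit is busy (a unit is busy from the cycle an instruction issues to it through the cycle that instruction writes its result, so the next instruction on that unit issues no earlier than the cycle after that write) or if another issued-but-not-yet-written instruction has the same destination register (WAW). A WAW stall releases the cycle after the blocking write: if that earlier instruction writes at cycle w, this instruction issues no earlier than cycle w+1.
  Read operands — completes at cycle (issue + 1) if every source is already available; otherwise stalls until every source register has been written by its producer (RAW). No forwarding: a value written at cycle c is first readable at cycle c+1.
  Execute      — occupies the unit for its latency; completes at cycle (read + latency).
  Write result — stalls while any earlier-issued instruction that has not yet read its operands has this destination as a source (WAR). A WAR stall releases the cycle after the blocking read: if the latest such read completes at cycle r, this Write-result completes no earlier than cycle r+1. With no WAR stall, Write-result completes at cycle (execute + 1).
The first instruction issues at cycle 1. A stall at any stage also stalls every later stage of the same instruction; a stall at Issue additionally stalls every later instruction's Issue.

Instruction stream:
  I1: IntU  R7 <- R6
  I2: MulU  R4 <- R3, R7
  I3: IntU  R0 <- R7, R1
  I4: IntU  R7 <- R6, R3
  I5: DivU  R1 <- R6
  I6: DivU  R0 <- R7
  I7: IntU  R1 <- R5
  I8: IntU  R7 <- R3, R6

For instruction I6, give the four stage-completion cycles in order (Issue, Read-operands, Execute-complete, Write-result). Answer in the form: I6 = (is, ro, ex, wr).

[I1] 1/2/3/4
[I2] 2/5/8/9  (RAW R7: wait I1 write@4)
[I3] 5/6/7/8  (struct: IntU busy until I1 writes@4)
[I4] 9/10/11/12  (struct: IntU busy until I3 writes@8)
[I5] 10/11/18/19
[I6] 20/21/28/29  (struct: DivU busy until I5 writes@19)
[I7] 21/22/23/24
[I8] 25/26/27/28  (struct: IntU busy until I7 writes@24)

I6 = (20, 21, 28, 29)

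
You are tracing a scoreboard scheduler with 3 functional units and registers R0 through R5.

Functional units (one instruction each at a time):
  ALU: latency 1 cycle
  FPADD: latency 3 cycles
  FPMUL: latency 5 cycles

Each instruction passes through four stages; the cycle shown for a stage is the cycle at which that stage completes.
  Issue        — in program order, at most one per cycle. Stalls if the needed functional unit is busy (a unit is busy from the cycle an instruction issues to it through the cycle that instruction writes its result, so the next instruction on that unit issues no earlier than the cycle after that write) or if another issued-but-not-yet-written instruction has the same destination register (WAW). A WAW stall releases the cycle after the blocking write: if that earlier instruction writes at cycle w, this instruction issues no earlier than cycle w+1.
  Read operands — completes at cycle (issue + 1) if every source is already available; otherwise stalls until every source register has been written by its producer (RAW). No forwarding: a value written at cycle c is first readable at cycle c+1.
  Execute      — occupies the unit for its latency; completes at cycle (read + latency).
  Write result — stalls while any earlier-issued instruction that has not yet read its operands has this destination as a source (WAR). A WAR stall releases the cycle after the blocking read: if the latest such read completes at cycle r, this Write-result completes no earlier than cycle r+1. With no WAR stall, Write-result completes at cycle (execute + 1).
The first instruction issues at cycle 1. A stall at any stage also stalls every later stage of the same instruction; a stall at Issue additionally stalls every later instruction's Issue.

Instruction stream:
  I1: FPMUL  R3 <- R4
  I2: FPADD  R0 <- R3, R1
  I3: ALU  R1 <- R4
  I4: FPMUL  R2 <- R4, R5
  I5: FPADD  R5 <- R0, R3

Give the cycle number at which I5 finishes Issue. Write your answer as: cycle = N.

[I1] 1/2/7/8
[I2] 2/9/12/13  (RAW R3: wait I1 write@8)
[I3] 3/4/5/10  (WAR R1: wait I2 read@9)
[I4] 9/10/15/16  (struct: FPMUL busy until I1 writes@8)
[I5] 14/15/18/19  (struct: FPADD busy until I2 writes@13)

cycle = 14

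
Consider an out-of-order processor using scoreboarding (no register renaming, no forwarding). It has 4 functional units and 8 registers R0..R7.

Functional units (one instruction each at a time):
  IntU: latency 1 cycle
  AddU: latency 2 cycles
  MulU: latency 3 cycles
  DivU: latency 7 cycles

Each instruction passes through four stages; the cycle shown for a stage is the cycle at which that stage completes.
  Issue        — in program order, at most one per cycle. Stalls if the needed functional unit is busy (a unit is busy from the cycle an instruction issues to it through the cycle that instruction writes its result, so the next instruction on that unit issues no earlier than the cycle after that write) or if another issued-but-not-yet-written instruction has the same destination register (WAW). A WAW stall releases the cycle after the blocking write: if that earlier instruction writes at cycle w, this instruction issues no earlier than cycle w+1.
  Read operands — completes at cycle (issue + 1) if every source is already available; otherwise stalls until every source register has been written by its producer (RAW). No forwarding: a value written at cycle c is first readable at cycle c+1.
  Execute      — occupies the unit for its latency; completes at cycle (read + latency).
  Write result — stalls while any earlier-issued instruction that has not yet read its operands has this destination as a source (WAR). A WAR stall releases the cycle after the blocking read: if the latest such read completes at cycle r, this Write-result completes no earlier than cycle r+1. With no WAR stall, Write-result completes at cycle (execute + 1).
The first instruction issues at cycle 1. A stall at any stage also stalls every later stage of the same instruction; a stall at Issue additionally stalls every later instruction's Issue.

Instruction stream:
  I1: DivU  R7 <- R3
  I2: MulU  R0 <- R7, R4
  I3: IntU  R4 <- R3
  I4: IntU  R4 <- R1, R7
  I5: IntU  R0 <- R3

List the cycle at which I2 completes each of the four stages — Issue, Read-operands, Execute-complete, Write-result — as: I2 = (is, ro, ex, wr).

I2 = (2, 11, 14, 15)

I1: IS=1 RO=2 EX=9 WR=10
I2: IS=2 RO=11 EX=14 WR=15  [RAW R7: wait I1 write@10]
I3: IS=3 RO=4 EX=5 WR=12  [WAR R4: wait I2 read@11]
I4: IS=13 RO=14 EX=15 WR=16  [struct: IntU busy until I3 writes@12]
I5: IS=17 RO=18 EX=19 WR=20  [struct: IntU busy until I4 writes@16]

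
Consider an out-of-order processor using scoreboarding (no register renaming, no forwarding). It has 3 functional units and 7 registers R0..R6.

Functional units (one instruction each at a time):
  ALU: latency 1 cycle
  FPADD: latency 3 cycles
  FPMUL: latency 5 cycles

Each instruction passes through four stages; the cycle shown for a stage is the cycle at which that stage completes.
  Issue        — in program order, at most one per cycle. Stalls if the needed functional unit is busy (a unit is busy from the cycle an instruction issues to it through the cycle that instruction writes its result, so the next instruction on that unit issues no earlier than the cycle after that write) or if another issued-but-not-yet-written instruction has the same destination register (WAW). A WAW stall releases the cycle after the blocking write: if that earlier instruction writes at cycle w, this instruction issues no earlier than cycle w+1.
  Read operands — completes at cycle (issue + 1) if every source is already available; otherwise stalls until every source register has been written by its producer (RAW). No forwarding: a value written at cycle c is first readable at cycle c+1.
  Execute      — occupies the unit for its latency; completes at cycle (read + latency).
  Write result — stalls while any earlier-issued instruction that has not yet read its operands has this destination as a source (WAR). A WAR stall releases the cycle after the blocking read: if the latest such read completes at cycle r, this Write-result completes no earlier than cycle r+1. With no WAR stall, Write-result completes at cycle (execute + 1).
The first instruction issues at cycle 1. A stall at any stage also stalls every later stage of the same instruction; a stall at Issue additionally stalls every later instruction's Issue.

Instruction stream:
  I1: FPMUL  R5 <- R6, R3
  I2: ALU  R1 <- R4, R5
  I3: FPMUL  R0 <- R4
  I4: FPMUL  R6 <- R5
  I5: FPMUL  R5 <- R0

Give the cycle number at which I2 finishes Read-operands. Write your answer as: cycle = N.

cycle = 9

t=1  I1→FPMUL
t=2  I1 RO · I2→ALU
t=7  I1 EX
t=8  I1 WR R5
t=9  I2 RO · I3→FPMUL
t=10  I2 EX · I3 RO
t=11  I2 WR R1
t=15  I3 EX
t=16  I3 WR R0
t=17  I4→FPMUL
t=18  I4 RO
t=23  I4 EX
t=24  I4 WR R6
t=25  I5→FPMUL
t=26  I5 RO
t=31  I5 EX
t=32  I5 WR R5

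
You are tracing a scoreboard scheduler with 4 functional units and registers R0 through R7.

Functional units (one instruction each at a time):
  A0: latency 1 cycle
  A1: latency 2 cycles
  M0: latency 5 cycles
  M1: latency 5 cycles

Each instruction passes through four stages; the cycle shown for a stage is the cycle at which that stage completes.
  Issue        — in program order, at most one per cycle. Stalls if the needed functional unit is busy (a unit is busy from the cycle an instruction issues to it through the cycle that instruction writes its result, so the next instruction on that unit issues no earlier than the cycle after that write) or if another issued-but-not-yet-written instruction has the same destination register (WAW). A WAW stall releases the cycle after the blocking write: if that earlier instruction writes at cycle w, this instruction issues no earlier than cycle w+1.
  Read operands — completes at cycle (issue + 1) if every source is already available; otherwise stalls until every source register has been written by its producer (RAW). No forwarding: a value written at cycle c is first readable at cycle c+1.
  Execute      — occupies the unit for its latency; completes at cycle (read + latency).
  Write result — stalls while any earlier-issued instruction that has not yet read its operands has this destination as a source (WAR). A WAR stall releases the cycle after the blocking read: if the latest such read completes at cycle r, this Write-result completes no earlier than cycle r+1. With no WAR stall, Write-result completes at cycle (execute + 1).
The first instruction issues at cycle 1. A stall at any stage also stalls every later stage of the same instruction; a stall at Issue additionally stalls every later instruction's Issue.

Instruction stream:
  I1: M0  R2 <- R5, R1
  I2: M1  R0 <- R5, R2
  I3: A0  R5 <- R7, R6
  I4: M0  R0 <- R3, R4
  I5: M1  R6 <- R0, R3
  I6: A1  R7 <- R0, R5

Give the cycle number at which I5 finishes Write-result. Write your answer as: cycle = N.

cycle = 30

t=1  I1→M0
t=2  I1 RO; I2→M1
t=3  I3→A0
t=4  I3 RO
t=5  I3 EX
t=7  I1 EX
t=8  I1 WR R2
t=9  I2 RO
t=10  I3 WR R5
t=14  I2 EX
t=15  I2 WR R0
t=16  I4→M0
t=17  I4 RO; I5→M1
t=18  I6→A1
t=22  I4 EX
t=23  I4 WR R0
t=24  I5 RO; I6 RO
t=26  I6 EX
t=27  I6 WR R7
t=29  I5 EX
t=30  I5 WR R6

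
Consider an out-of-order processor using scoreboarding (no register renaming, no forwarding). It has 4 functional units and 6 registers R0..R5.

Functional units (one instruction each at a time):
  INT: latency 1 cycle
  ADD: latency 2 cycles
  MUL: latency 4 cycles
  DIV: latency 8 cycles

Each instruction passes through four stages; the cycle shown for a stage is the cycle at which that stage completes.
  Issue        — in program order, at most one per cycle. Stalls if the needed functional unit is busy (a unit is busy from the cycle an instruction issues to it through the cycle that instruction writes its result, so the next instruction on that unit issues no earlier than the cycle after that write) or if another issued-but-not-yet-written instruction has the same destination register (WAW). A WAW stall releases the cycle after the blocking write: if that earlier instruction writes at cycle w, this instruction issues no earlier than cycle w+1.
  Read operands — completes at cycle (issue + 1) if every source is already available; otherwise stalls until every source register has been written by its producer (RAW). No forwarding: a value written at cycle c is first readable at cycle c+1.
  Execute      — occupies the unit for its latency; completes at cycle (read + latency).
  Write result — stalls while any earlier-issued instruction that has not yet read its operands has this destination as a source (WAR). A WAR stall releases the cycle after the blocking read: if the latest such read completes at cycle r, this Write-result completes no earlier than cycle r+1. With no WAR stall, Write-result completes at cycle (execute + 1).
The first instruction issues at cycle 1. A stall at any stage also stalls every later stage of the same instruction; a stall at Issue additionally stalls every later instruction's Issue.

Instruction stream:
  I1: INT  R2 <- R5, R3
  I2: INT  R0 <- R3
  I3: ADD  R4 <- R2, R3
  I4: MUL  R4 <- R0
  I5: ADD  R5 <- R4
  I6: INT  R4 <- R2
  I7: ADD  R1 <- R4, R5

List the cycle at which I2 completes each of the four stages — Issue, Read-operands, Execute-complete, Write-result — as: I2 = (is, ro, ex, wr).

I2 = (5, 6, 7, 8)

  I1 | 1 | 2 | 3 | 4
  I2 | 5 | 6 | 7 | 8   struct: INT busy until I1 writes@4
  I3 | 6 | 7 | 9 | 10
  I4 | 11 | 12 | 16 | 17   WAW R4: wait I3 write@10
  I5 | 12 | 18 | 20 | 21   RAW R4: wait I4 write@17
  I6 | 18 | 19 | 20 | 21   WAW R4: wait I4 write@17
  I7 | 22 | 23 | 25 | 26   struct: ADD busy until I5 writes@21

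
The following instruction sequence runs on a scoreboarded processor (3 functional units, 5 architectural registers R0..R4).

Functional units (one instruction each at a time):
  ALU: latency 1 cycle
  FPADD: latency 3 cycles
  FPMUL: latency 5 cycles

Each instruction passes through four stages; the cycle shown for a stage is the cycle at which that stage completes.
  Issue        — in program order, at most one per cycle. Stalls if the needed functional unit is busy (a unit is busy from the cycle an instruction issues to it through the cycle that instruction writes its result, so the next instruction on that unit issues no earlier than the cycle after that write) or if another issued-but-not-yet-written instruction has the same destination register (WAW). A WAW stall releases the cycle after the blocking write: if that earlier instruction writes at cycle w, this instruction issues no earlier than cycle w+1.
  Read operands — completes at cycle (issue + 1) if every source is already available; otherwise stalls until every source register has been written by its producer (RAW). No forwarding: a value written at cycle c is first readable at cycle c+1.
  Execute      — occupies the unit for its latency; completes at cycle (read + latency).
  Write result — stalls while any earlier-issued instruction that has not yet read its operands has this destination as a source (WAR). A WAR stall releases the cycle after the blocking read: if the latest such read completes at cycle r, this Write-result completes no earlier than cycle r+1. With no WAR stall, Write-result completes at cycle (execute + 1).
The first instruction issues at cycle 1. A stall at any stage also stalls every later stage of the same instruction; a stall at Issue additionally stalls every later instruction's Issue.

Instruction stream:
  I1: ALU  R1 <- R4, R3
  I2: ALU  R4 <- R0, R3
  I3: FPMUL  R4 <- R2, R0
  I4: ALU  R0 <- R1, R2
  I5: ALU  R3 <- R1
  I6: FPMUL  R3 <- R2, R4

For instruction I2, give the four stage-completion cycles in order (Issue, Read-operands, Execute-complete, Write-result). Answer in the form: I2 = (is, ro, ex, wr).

t=1  I1 issues→ALU
t=2  I1 reads
t=3  I1 exec-done
t=4  I1 writes R1
t=5  I2 issues→ALU
t=6  I2 reads
t=7  I2 exec-done
t=8  I2 writes R4
t=9  I3 issues→FPMUL
t=10  I3 reads | I4 issues→ALU
t=11  I4 reads
t=12  I4 exec-done
t=13  I4 writes R0
t=14  I5 issues→ALU
t=15  I3 exec-done | I5 reads
t=16  I3 writes R4 | I5 exec-done
t=17  I5 writes R3
t=18  I6 issues→FPMUL
t=19  I6 reads
t=24  I6 exec-done
t=25  I6 writes R3

I2 = (5, 6, 7, 8)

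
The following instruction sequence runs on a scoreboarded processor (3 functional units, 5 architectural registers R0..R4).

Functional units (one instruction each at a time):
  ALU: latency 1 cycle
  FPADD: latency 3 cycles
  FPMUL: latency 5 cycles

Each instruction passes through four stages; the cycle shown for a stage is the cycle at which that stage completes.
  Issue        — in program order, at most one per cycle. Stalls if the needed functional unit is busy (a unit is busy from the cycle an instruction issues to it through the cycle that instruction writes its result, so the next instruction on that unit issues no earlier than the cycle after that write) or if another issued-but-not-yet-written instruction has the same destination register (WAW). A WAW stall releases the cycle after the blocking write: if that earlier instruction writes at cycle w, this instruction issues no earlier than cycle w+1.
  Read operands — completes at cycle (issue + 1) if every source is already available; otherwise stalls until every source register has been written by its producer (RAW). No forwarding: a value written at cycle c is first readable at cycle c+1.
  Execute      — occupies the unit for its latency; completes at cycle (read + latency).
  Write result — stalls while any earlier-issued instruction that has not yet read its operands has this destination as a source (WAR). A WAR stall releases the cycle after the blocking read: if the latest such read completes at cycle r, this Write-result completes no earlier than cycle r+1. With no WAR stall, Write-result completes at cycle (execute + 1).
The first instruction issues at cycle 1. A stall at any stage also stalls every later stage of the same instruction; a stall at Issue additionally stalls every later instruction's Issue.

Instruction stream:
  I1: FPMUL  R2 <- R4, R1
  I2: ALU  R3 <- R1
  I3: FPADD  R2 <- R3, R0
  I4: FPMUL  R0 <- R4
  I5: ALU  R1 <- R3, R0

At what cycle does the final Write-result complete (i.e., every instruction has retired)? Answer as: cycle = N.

cycle = 20

[1] I1 issues→FPMUL
[2] I1 reads; I2 issues→ALU
[3] I2 reads
[4] I2 exec-done
[5] I2 writes R3
[7] I1 exec-done
[8] I1 writes R2
[9] I3 issues→FPADD
[10] I3 reads; I4 issues→FPMUL
[11] I4 reads; I5 issues→ALU
[13] I3 exec-done
[14] I3 writes R2
[16] I4 exec-done
[17] I4 writes R0
[18] I5 reads
[19] I5 exec-done
[20] I5 writes R1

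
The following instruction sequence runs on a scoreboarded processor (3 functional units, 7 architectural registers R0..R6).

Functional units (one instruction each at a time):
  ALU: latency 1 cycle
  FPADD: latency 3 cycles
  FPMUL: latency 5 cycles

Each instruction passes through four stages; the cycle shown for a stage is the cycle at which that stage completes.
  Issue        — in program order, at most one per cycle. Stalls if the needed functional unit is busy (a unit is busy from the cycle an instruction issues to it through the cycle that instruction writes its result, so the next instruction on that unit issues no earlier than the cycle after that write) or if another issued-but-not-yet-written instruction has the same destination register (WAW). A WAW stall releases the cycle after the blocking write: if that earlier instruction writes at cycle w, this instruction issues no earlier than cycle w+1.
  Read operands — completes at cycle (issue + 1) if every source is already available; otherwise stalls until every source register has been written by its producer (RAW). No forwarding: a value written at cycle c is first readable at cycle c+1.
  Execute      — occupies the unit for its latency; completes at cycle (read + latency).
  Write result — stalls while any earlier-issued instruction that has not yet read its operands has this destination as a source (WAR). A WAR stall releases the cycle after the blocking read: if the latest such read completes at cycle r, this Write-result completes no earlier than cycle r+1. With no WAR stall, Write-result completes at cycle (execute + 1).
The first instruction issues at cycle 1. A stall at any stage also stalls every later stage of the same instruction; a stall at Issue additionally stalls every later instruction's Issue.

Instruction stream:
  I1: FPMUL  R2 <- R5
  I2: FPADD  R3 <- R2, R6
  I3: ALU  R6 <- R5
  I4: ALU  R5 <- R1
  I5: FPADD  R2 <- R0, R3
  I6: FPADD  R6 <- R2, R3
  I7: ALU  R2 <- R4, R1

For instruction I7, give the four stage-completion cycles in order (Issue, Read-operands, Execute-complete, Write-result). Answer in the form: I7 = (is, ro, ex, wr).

I7 = (21, 22, 23, 24)

1) issue 1, read 2, done 7, write 8
2) issue 2, read 9, done 12, write 13  <RAW R2: wait I1 write@8>
3) issue 3, read 4, done 5, write 10  <WAR R6: wait I2 read@9>
4) issue 11, read 12, done 13, write 14  <struct: ALU busy until I3 writes@10>
5) issue 14, read 15, done 18, write 19  <struct: FPADD busy until I2 writes@13>
6) issue 20, read 21, done 24, write 25  <struct: FPADD busy until I5 writes@19>
7) issue 21, read 22, done 23, write 24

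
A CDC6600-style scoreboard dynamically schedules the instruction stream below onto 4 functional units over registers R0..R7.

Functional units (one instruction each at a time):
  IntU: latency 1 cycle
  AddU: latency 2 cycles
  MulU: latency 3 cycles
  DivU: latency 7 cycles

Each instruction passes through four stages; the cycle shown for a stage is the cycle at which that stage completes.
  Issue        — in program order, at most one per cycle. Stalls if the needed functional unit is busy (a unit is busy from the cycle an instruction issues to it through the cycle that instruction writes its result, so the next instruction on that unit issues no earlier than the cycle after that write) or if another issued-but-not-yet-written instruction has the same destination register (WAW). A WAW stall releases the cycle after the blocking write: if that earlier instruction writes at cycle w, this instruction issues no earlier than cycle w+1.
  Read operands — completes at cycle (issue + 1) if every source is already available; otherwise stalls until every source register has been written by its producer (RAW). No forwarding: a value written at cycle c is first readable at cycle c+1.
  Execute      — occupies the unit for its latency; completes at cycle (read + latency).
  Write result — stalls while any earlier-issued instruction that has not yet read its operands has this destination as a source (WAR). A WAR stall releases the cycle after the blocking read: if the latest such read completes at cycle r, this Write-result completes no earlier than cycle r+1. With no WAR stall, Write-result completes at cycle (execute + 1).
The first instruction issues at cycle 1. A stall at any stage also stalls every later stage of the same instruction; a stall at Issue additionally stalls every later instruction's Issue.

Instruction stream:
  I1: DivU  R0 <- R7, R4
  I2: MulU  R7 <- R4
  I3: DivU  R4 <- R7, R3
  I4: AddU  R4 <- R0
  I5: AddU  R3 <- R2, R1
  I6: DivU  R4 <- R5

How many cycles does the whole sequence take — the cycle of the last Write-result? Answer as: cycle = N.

[I1] 1/2/9/10
[I2] 2/3/6/7
[I3] 11/12/19/20  (struct: DivU busy until I1 writes@10)
[I4] 21/22/24/25  (WAW R4: wait I3 write@20)
[I5] 26/27/29/30  (struct: AddU busy until I4 writes@25)
[I6] 27/28/35/36

cycle = 36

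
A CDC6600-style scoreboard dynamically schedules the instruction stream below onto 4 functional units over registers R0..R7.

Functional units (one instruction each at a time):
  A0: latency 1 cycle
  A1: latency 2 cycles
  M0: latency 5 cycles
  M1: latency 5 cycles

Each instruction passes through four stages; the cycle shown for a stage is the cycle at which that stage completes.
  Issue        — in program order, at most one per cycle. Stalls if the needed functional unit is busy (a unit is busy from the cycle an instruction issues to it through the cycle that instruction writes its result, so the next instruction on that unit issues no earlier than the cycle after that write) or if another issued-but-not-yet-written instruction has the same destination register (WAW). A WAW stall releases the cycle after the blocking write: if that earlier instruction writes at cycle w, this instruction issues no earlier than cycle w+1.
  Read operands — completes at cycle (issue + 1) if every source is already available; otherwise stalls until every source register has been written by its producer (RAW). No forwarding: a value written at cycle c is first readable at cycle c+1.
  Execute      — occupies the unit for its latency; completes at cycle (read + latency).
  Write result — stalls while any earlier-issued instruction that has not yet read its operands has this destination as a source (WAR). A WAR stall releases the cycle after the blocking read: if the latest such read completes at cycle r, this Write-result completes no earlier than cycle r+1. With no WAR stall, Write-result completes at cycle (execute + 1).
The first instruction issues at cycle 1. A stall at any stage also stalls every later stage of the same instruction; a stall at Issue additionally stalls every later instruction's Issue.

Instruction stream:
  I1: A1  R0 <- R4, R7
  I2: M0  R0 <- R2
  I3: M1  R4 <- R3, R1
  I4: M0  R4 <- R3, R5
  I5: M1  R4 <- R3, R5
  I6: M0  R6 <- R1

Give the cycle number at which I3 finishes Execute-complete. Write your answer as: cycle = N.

c1: I1 dispatched to A1
c2: I1 operands ready
c4: I1 complete
c5: R0←I1
c6: I2 dispatched to M0
c7: I2 operands ready · I3 dispatched to M1
c8: I3 operands ready
c12: I2 complete
c13: R0←I2 · I3 complete
c14: R4←I3
c15: I4 dispatched to M0
c16: I4 operands ready
c21: I4 complete
c22: R4←I4
c23: I5 dispatched to M1
c24: I5 operands ready · I6 dispatched to M0
c25: I6 operands ready
c29: I5 complete
c30: R4←I5 · I6 complete
c31: R6←I6

cycle = 13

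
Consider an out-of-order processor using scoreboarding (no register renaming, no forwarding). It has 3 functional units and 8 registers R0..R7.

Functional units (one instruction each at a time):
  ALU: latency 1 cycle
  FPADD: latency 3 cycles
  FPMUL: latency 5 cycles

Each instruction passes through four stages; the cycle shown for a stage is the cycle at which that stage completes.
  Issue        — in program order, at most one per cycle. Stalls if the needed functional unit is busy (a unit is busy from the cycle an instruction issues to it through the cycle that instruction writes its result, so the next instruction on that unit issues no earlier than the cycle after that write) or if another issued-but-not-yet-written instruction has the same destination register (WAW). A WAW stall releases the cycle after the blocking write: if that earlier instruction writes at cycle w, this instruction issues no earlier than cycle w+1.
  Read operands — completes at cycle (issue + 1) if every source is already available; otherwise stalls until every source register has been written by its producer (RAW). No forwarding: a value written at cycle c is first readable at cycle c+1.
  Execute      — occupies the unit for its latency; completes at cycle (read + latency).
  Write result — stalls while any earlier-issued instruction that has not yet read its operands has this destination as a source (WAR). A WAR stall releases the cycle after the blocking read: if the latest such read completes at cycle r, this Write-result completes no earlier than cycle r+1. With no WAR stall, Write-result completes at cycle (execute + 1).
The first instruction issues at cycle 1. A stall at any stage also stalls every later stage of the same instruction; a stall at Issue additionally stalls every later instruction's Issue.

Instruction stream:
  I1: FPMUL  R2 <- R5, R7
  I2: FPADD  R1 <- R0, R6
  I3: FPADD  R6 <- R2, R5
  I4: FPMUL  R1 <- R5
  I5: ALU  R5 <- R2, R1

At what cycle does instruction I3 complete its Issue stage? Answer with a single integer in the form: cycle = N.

cycle = 8

[I1] 1/2/7/8
[I2] 2/3/6/7
[I3] 8/9/12/13  (struct: FPADD busy until I2 writes@7)
[I4] 9/10/15/16
[I5] 10/17/18/19  (RAW R1: wait I4 write@16)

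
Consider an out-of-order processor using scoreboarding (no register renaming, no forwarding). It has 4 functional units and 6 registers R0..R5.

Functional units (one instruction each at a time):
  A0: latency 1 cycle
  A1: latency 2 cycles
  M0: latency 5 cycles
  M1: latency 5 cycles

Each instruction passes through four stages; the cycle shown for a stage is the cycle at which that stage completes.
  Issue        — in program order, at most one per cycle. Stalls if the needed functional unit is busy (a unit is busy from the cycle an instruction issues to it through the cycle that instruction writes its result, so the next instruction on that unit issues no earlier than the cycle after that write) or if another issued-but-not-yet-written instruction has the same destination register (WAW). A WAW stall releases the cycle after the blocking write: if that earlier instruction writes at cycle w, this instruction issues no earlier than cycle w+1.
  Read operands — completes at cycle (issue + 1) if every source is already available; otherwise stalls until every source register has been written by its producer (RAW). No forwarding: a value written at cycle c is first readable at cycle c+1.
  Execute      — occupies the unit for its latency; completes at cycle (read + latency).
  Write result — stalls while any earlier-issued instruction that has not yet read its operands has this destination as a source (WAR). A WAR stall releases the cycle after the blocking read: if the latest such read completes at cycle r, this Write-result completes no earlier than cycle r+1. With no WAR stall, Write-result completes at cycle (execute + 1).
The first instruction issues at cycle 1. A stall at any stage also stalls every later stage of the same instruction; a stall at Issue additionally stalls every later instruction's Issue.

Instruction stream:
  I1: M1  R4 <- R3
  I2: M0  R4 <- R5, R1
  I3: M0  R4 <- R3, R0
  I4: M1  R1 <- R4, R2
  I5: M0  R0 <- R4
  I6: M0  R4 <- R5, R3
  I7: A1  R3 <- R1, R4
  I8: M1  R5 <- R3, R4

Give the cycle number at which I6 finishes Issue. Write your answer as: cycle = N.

cycle = 33

t=1  I1 issues→M1
t=2  I1 reads
t=7  I1 exec-done
t=8  I1 writes R4
t=9  I2 issues→M0
t=10  I2 reads
t=15  I2 exec-done
t=16  I2 writes R4
t=17  I3 issues→M0
t=18  I3 reads; I4 issues→M1
t=23  I3 exec-done
t=24  I3 writes R4
t=25  I4 reads; I5 issues→M0
t=26  I5 reads
t=30  I4 exec-done
t=31  I4 writes R1; I5 exec-done
t=32  I5 writes R0
t=33  I6 issues→M0
t=34  I6 reads; I7 issues→A1
t=35  I8 issues→M1
t=39  I6 exec-done
t=40  I6 writes R4
t=41  I7 reads
t=43  I7 exec-done
t=44  I7 writes R3
t=45  I8 reads
t=50  I8 exec-done
t=51  I8 writes R5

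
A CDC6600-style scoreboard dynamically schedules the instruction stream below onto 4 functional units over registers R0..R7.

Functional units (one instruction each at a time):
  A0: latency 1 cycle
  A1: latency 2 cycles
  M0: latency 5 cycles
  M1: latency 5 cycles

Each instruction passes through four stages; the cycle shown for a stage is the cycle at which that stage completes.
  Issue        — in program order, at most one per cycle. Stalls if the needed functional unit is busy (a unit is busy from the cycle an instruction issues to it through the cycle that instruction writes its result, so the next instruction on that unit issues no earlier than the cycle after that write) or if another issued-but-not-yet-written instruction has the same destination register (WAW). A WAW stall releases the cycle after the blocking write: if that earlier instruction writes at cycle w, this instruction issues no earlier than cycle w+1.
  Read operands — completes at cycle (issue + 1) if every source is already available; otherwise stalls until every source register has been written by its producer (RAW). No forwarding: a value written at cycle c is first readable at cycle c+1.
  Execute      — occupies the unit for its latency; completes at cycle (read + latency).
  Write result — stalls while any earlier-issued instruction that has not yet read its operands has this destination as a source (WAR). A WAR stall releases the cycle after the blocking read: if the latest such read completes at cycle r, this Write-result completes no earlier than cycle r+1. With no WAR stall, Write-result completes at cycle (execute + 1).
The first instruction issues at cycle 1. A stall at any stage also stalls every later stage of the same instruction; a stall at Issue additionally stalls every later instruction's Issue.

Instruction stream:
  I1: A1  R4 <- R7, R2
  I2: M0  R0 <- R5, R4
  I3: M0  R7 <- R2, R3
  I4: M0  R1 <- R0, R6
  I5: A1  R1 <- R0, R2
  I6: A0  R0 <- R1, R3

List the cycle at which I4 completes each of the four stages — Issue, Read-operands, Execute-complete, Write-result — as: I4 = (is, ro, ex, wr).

c1: issue I1 (A1)
c2: I1 read-ops; issue I2 (M0)
c4: I1 finished on A1
c5: I1→R4
c6: I2 read-ops
c11: I2 finished on M0
c12: I2→R0
c13: issue I3 (M0)
c14: I3 read-ops
c19: I3 finished on M0
c20: I3→R7
c21: issue I4 (M0)
c22: I4 read-ops
c27: I4 finished on M0
c28: I4→R1
c29: issue I5 (A1)
c30: I5 read-ops; issue I6 (A0)
c32: I5 finished on A1
c33: I5→R1
c34: I6 read-ops
c35: I6 finished on A0
c36: I6→R0

I4 = (21, 22, 27, 28)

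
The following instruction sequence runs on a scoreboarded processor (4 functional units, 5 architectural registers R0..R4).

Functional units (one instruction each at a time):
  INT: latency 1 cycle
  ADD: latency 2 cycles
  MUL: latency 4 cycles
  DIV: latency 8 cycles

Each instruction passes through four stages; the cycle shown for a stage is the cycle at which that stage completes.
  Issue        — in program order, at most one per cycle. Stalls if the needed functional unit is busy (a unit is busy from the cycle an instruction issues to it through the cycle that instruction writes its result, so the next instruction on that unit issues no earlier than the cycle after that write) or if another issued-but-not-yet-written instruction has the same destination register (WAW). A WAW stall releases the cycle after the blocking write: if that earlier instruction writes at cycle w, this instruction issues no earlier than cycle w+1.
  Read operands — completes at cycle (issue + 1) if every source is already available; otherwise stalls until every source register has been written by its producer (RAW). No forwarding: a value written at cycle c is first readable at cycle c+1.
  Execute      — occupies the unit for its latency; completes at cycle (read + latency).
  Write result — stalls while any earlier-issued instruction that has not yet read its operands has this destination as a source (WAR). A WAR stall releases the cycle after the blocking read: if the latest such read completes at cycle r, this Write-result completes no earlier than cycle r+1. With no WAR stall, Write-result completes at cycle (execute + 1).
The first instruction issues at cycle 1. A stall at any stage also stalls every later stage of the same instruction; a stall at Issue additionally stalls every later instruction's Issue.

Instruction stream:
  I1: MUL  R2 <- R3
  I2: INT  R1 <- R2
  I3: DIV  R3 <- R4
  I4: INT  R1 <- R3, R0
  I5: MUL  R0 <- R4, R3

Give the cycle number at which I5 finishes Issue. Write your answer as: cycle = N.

[1] I1 issues→MUL
[2] I1 reads · I2 issues→INT
[3] I3 issues→DIV
[4] I3 reads
[6] I1 exec-done
[7] I1 writes R2
[8] I2 reads
[9] I2 exec-done
[10] I2 writes R1
[11] I4 issues→INT
[12] I3 exec-done · I5 issues→MUL
[13] I3 writes R3
[14] I4 reads · I5 reads
[15] I4 exec-done
[16] I4 writes R1
[18] I5 exec-done
[19] I5 writes R0

cycle = 12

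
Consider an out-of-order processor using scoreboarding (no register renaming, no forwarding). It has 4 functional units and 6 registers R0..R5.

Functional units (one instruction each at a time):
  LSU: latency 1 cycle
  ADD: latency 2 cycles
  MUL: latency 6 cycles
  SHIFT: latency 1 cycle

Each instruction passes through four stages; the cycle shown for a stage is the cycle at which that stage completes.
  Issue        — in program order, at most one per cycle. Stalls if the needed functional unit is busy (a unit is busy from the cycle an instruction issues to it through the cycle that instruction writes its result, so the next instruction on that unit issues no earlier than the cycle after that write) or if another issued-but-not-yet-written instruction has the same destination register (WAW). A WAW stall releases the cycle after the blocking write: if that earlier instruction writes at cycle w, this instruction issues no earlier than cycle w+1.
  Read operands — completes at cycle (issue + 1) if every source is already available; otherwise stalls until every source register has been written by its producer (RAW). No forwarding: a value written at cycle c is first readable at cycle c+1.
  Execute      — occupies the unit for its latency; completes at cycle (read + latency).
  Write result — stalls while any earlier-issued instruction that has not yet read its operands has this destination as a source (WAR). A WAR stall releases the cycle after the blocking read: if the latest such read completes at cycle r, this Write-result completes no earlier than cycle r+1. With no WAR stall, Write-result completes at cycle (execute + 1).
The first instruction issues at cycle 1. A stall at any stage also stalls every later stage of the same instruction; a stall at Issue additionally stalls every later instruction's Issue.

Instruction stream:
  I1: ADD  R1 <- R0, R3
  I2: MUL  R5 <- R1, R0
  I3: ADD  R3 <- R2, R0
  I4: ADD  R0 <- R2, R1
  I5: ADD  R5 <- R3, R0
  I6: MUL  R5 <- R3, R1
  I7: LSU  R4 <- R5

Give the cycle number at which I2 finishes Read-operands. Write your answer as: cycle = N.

cycle = 6

[I1] 1/2/4/5
[I2] 2/6/12/13  (RAW R1: wait I1 write@5)
[I3] 6/7/9/10  (struct: ADD busy until I1 writes@5)
[I4] 11/12/14/15  (struct: ADD busy until I3 writes@10)
[I5] 16/17/19/20  (struct: ADD busy until I4 writes@15)
[I6] 21/22/28/29  (WAW R5: wait I5 write@20)
[I7] 22/30/31/32  (RAW R5: wait I6 write@29)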